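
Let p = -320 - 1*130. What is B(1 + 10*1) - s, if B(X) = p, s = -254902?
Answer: 254452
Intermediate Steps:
p = -450 (p = -320 - 130 = -450)
B(X) = -450
B(1 + 10*1) - s = -450 - 1*(-254902) = -450 + 254902 = 254452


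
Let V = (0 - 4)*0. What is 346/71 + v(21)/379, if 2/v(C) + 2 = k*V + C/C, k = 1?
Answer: 130992/26909 ≈ 4.8680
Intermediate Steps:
V = 0 (V = -4*0 = 0)
v(C) = -2 (v(C) = 2/(-2 + (1*0 + C/C)) = 2/(-2 + (0 + 1)) = 2/(-2 + 1) = 2/(-1) = 2*(-1) = -2)
346/71 + v(21)/379 = 346/71 - 2/379 = 130992/26909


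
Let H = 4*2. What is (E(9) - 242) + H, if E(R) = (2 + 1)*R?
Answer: -207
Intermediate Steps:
E(R) = 3*R
H = 8
(E(9) - 242) + H = (3*9 - 242) + 8 = (27 - 242) + 8 = -215 + 8 = -207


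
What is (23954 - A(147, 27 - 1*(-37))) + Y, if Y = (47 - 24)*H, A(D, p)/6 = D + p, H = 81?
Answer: 24551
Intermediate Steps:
A(D, p) = 6*D + 6*p (A(D, p) = 6*(D + p) = 6*D + 6*p)
Y = 1863 (Y = (47 - 24)*81 = 23*81 = 1863)
(23954 - A(147, 27 - 1*(-37))) + Y = (23954 - (6*147 + 6*(27 - 1*(-37)))) + 1863 = (23954 - (882 + 6*(27 + 37))) + 1863 = (23954 - (882 + 6*64)) + 1863 = (23954 - (882 + 384)) + 1863 = (23954 - 1*1266) + 1863 = (23954 - 1266) + 1863 = 22688 + 1863 = 24551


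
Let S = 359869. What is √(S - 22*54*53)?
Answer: √296905 ≈ 544.89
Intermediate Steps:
√(S - 22*54*53) = √(359869 - 22*54*53) = √(359869 - 1188*53) = √(359869 - 62964) = √296905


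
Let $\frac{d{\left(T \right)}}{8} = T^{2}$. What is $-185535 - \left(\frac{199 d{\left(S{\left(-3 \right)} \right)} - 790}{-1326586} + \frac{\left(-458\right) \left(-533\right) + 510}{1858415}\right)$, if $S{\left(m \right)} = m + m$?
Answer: $- \frac{228704217355213842}{1232673660595} \approx -1.8554 \cdot 10^{5}$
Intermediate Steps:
$S{\left(m \right)} = 2 m$
$d{\left(T \right)} = 8 T^{2}$
$-185535 - \left(\frac{199 d{\left(S{\left(-3 \right)} \right)} - 790}{-1326586} + \frac{\left(-458\right) \left(-533\right) + 510}{1858415}\right) = -185535 - \left(\frac{199 \cdot 8 \left(2 \left(-3\right)\right)^{2} - 790}{-1326586} + \frac{\left(-458\right) \left(-533\right) + 510}{1858415}\right) = -185535 - \left(\left(199 \cdot 8 \left(-6\right)^{2} - 790\right) \left(- \frac{1}{1326586}\right) + \left(244114 + 510\right) \frac{1}{1858415}\right) = -185535 - \left(\left(199 \cdot 8 \cdot 36 - 790\right) \left(- \frac{1}{1326586}\right) + 244624 \cdot \frac{1}{1858415}\right) = -185535 - \left(\left(199 \cdot 288 - 790\right) \left(- \frac{1}{1326586}\right) + \frac{244624}{1858415}\right) = -185535 - \left(\left(57312 - 790\right) \left(- \frac{1}{1326586}\right) + \frac{244624}{1858415}\right) = -185535 - \left(56522 \left(- \frac{1}{1326586}\right) + \frac{244624}{1858415}\right) = -185535 - \left(- \frac{28261}{663293} + \frac{244624}{1858415}\right) = -185535 - \frac{109736720517}{1232673660595} = - \frac{228704217355213842}{1232673660595}$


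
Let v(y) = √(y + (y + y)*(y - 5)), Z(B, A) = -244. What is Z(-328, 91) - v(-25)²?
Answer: -1719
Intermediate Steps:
v(y) = √(y + 2*y*(-5 + y)) (v(y) = √(y + (2*y)*(-5 + y)) = √(y + 2*y*(-5 + y)))
Z(-328, 91) - v(-25)² = -244 - (√(-25*(-9 + 2*(-25))))² = -244 - (√(-25*(-9 - 50)))² = -244 - (√(-25*(-59)))² = -244 - (√1475)² = -244 - (5*√59)² = -244 - 1*1475 = -244 - 1475 = -1719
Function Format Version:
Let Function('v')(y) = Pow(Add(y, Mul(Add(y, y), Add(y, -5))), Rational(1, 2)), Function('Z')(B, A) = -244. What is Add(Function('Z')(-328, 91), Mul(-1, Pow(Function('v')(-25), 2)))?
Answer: -1719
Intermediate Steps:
Function('v')(y) = Pow(Add(y, Mul(2, y, Add(-5, y))), Rational(1, 2)) (Function('v')(y) = Pow(Add(y, Mul(Mul(2, y), Add(-5, y))), Rational(1, 2)) = Pow(Add(y, Mul(2, y, Add(-5, y))), Rational(1, 2)))
Add(Function('Z')(-328, 91), Mul(-1, Pow(Function('v')(-25), 2))) = Add(-244, Mul(-1, Pow(Pow(Mul(-25, Add(-9, Mul(2, -25))), Rational(1, 2)), 2))) = Add(-244, Mul(-1, Pow(Pow(Mul(-25, Add(-9, -50)), Rational(1, 2)), 2))) = Add(-244, Mul(-1, Pow(Pow(Mul(-25, -59), Rational(1, 2)), 2))) = Add(-244, Mul(-1, Pow(Pow(1475, Rational(1, 2)), 2))) = Add(-244, Mul(-1, Pow(Mul(5, Pow(59, Rational(1, 2))), 2))) = Add(-244, Mul(-1, 1475)) = Add(-244, -1475) = -1719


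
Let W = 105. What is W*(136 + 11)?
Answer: 15435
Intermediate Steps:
W*(136 + 11) = 105*(136 + 11) = 105*147 = 15435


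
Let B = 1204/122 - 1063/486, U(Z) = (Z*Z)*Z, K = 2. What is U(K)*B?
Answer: 910916/14823 ≈ 61.453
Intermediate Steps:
U(Z) = Z³ (U(Z) = Z²*Z = Z³)
B = 227729/29646 (B = 1204*(1/122) - 1063*1/486 = 602/61 - 1063/486 = 227729/29646 ≈ 7.6816)
U(K)*B = 2³*(227729/29646) = 8*(227729/29646) = 910916/14823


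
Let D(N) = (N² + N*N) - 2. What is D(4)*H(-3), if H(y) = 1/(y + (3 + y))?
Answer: -10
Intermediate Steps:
D(N) = -2 + 2*N² (D(N) = (N² + N²) - 2 = 2*N² - 2 = -2 + 2*N²)
H(y) = 1/(3 + 2*y)
D(4)*H(-3) = (-2 + 2*4²)/(3 + 2*(-3)) = (-2 + 2*16)/(3 - 6) = (-2 + 32)/(-3) = 30*(-⅓) = -10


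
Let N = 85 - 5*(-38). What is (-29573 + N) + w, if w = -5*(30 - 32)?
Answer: -29288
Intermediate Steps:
N = 275 (N = 85 + 190 = 275)
w = 10 (w = -5*(-2) = 10)
(-29573 + N) + w = (-29573 + 275) + 10 = -29298 + 10 = -29288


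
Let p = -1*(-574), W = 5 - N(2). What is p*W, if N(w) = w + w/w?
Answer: 1148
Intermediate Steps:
N(w) = 1 + w (N(w) = w + 1 = 1 + w)
W = 2 (W = 5 - (1 + 2) = 5 - 1*3 = 5 - 3 = 2)
p = 574
p*W = 574*2 = 1148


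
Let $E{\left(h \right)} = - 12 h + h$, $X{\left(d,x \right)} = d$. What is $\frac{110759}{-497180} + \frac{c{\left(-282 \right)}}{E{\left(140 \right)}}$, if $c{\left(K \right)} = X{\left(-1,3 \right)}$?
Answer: $- \frac{2125896}{9570715} \approx -0.22213$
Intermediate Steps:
$c{\left(K \right)} = -1$
$E{\left(h \right)} = - 11 h$
$\frac{110759}{-497180} + \frac{c{\left(-282 \right)}}{E{\left(140 \right)}} = \frac{110759}{-497180} - \frac{1}{\left(-11\right) 140} = 110759 \left(- \frac{1}{497180}\right) - \frac{1}{-1540} = - \frac{110759}{497180} - - \frac{1}{1540} = - \frac{110759}{497180} + \frac{1}{1540} = - \frac{2125896}{9570715}$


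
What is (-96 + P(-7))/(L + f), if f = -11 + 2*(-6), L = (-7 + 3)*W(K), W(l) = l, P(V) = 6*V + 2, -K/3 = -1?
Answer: 136/35 ≈ 3.8857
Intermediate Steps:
K = 3 (K = -3*(-1) = 3)
P(V) = 2 + 6*V
L = -12 (L = (-7 + 3)*3 = -4*3 = -12)
f = -23 (f = -11 - 12 = -23)
(-96 + P(-7))/(L + f) = (-96 + (2 + 6*(-7)))/(-12 - 23) = (-96 + (2 - 42))/(-35) = (-96 - 40)*(-1/35) = -136*(-1/35) = 136/35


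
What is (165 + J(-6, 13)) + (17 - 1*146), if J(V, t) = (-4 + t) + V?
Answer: 39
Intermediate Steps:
J(V, t) = -4 + V + t
(165 + J(-6, 13)) + (17 - 1*146) = (165 + (-4 - 6 + 13)) + (17 - 1*146) = (165 + 3) + (17 - 146) = 168 - 129 = 39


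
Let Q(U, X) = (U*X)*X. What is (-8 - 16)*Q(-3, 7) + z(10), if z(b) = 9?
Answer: 3537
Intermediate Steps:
Q(U, X) = U*X²
(-8 - 16)*Q(-3, 7) + z(10) = (-8 - 16)*(-3*7²) + 9 = -(-72)*49 + 9 = -24*(-147) + 9 = 3528 + 9 = 3537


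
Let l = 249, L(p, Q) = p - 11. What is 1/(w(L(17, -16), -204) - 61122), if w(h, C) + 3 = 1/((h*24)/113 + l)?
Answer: -28281/1728676012 ≈ -1.6360e-5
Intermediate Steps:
L(p, Q) = -11 + p
w(h, C) = -3 + 1/(249 + 24*h/113) (w(h, C) = -3 + 1/((h*24)/113 + 249) = -3 + 1/((24*h)*(1/113) + 249) = -3 + 1/(24*h/113 + 249) = -3 + 1/(249 + 24*h/113))
1/(w(L(17, -16), -204) - 61122) = 1/(2*(-42149 - 36*(-11 + 17))/(3*(9379 + 8*(-11 + 17))) - 61122) = 1/(2*(-42149 - 36*6)/(3*(9379 + 8*6)) - 61122) = 1/(2*(-42149 - 216)/(3*(9379 + 48)) - 61122) = 1/((2/3)*(-42365)/9427 - 61122) = 1/((2/3)*(1/9427)*(-42365) - 61122) = 1/(-84730/28281 - 61122) = 1/(-1728676012/28281) = -28281/1728676012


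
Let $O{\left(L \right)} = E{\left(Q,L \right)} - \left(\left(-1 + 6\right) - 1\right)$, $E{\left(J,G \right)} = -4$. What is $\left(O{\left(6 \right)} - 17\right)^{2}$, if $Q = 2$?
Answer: $625$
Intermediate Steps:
$O{\left(L \right)} = -8$ ($O{\left(L \right)} = -4 - \left(\left(-1 + 6\right) - 1\right) = -4 - \left(5 - 1\right) = -4 - 4 = -8$)
$\left(O{\left(6 \right)} - 17\right)^{2} = \left(-8 - 17\right)^{2} = \left(-25\right)^{2} = 625$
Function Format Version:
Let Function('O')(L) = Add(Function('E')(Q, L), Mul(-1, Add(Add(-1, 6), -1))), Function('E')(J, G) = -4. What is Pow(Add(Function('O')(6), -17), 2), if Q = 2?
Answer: 625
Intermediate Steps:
Function('O')(L) = -8 (Function('O')(L) = Add(-4, Mul(-1, Add(Add(-1, 6), -1))) = Add(-4, Mul(-1, Add(5, -1))) = Add(-4, Mul(-1, 4)) = Add(-4, -4) = -8)
Pow(Add(Function('O')(6), -17), 2) = Pow(Add(-8, -17), 2) = Pow(-25, 2) = 625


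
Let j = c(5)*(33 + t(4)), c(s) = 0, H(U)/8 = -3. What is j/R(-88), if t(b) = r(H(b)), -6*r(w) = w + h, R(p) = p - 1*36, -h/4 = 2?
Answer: 0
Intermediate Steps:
h = -8 (h = -4*2 = -8)
H(U) = -24 (H(U) = 8*(-3) = -24)
R(p) = -36 + p (R(p) = p - 36 = -36 + p)
r(w) = 4/3 - w/6 (r(w) = -(w - 8)/6 = -(-8 + w)/6 = 4/3 - w/6)
t(b) = 16/3 (t(b) = 4/3 - ⅙*(-24) = 4/3 + 4 = 16/3)
j = 0 (j = 0*(33 + 16/3) = 0*(115/3) = 0)
j/R(-88) = 0/(-36 - 88) = 0/(-124) = 0*(-1/124) = 0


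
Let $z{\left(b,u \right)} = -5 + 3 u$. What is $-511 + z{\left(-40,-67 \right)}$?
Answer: $-717$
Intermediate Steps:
$-511 + z{\left(-40,-67 \right)} = -511 + \left(-5 + 3 \left(-67\right)\right) = -511 - 206 = -717$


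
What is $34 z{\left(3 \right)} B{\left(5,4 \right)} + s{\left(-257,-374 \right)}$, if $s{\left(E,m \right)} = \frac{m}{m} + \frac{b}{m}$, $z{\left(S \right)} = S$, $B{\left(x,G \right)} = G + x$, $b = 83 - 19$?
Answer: $\frac{171821}{187} \approx 918.83$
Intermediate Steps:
$b = 64$ ($b = 83 - 19 = 64$)
$s{\left(E,m \right)} = 1 + \frac{64}{m}$ ($s{\left(E,m \right)} = \frac{m}{m} + \frac{64}{m} = 1 + \frac{64}{m}$)
$34 z{\left(3 \right)} B{\left(5,4 \right)} + s{\left(-257,-374 \right)} = 34 \cdot 3 \left(4 + 5\right) + \frac{64 - 374}{-374} = 102 \cdot 9 - - \frac{155}{187} = 918 + \frac{155}{187} = \frac{171821}{187}$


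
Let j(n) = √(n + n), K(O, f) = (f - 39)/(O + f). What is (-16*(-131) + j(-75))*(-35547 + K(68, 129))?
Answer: -14677594224/197 - 35013345*I*√6/197 ≈ -7.4506e+7 - 4.3535e+5*I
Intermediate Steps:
K(O, f) = (-39 + f)/(O + f)
j(n) = √2*√n (j(n) = √(2*n) = √2*√n)
(-16*(-131) + j(-75))*(-35547 + K(68, 129)) = (-16*(-131) + √2*√(-75))*(-35547 + (-39 + 129)/(68 + 129)) = (2096 + √2*(5*I*√3))*(-35547 + 90/197) = (2096 + 5*I*√6)*(-35547 + (1/197)*90) = (2096 + 5*I*√6)*(-35547 + 90/197) = (2096 + 5*I*√6)*(-7002669/197) = -14677594224/197 - 35013345*I*√6/197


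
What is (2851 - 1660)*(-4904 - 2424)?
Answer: -8727648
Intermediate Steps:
(2851 - 1660)*(-4904 - 2424) = 1191*(-7328) = -8727648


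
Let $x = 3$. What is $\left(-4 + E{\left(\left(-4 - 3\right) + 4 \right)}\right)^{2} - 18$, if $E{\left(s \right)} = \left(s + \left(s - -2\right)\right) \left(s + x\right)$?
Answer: $-2$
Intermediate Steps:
$E{\left(s \right)} = \left(2 + 2 s\right) \left(3 + s\right)$ ($E{\left(s \right)} = \left(s + \left(s - -2\right)\right) \left(s + 3\right) = \left(s + \left(s + 2\right)\right) \left(3 + s\right) = \left(s + \left(2 + s\right)\right) \left(3 + s\right) = \left(2 + 2 s\right) \left(3 + s\right)$)
$\left(-4 + E{\left(\left(-4 - 3\right) + 4 \right)}\right)^{2} - 18 = \left(-4 + \left(6 + 2 \left(\left(-4 - 3\right) + 4\right)^{2} + 8 \left(\left(-4 - 3\right) + 4\right)\right)\right)^{2} - 18 = \left(-4 + \left(6 + 2 \left(-7 + 4\right)^{2} + 8 \left(-7 + 4\right)\right)\right)^{2} - 18 = \left(-4 + \left(6 + 2 \left(-3\right)^{2} + 8 \left(-3\right)\right)\right)^{2} - 18 = \left(-4 + \left(6 + 2 \cdot 9 - 24\right)\right)^{2} - 18 = \left(-4 + \left(6 + 18 - 24\right)\right)^{2} - 18 = \left(-4 + 0\right)^{2} - 18 = \left(-4\right)^{2} - 18 = 16 - 18 = -2$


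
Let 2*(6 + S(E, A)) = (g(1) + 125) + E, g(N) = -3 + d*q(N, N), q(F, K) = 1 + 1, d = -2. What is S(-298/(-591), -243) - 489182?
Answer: -289075090/591 ≈ -4.8913e+5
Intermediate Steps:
q(F, K) = 2
g(N) = -7 (g(N) = -3 - 2*2 = -3 - 4 = -7)
S(E, A) = 53 + E/2 (S(E, A) = -6 + ((-7 + 125) + E)/2 = -6 + (118 + E)/2 = -6 + (59 + E/2) = 53 + E/2)
S(-298/(-591), -243) - 489182 = (53 + (-298/(-591))/2) - 489182 = (53 + (-298*(-1/591))/2) - 489182 = (53 + (1/2)*(298/591)) - 489182 = (53 + 149/591) - 489182 = 31472/591 - 489182 = -289075090/591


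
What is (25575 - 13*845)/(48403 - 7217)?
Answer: 7295/20593 ≈ 0.35425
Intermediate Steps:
(25575 - 13*845)/(48403 - 7217) = (25575 - 10985)/41186 = 14590*(1/41186) = 7295/20593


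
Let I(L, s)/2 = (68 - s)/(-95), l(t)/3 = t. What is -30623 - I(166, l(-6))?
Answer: -2909013/95 ≈ -30621.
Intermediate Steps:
l(t) = 3*t
I(L, s) = -136/95 + 2*s/95 (I(L, s) = 2*((68 - s)/(-95)) = 2*((68 - s)*(-1/95)) = 2*(-68/95 + s/95) = -136/95 + 2*s/95)
-30623 - I(166, l(-6)) = -30623 - (-136/95 + 2*(3*(-6))/95) = -30623 - (-136/95 + (2/95)*(-18)) = -30623 - (-136/95 - 36/95) = -30623 - 1*(-172/95) = -30623 + 172/95 = -2909013/95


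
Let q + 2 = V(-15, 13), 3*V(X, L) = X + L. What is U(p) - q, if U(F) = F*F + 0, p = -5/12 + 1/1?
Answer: 433/144 ≈ 3.0069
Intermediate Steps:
V(X, L) = L/3 + X/3 (V(X, L) = (X + L)/3 = (L + X)/3 = L/3 + X/3)
p = 7/12 (p = -5*1/12 + 1*1 = -5/12 + 1 = 7/12 ≈ 0.58333)
q = -8/3 (q = -2 + ((1/3)*13 + (1/3)*(-15)) = -2 + (13/3 - 5) = -2 - 2/3 = -8/3 ≈ -2.6667)
U(F) = F**2 (U(F) = F**2 + 0 = F**2)
U(p) - q = (7/12)**2 - 1*(-8/3) = 49/144 + 8/3 = 433/144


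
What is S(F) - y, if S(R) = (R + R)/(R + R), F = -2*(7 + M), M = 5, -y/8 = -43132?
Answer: -345055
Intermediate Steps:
y = 345056 (y = -8*(-43132) = 345056)
F = -24 (F = -2*(7 + 5) = -2*12 = -24)
S(R) = 1 (S(R) = (2*R)/((2*R)) = (2*R)*(1/(2*R)) = 1)
S(F) - y = 1 - 1*345056 = 1 - 345056 = -345055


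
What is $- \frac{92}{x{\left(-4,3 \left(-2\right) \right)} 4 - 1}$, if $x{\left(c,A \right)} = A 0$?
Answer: $92$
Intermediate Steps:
$x{\left(c,A \right)} = 0$
$- \frac{92}{x{\left(-4,3 \left(-2\right) \right)} 4 - 1} = - \frac{92}{0 \cdot 4 - 1} = - \frac{92}{0 - 1} = - \frac{92}{-1} = \left(-92\right) \left(-1\right) = 92$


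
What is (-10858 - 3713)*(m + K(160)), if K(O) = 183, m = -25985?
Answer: 375960942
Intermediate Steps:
(-10858 - 3713)*(m + K(160)) = (-10858 - 3713)*(-25985 + 183) = -14571*(-25802) = 375960942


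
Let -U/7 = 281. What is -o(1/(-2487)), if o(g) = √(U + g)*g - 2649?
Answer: 2649 + I*√12166229910/6185169 ≈ 2649.0 + 0.017833*I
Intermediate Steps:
U = -1967 (U = -7*281 = -1967)
o(g) = -2649 + g*√(-1967 + g) (o(g) = √(-1967 + g)*g - 2649 = g*√(-1967 + g) - 2649 = -2649 + g*√(-1967 + g))
-o(1/(-2487)) = -(-2649 + √(-1967 + 1/(-2487))/(-2487)) = -(-2649 - √(-1967 - 1/2487)/2487) = -(-2649 - I*√12166229910/6185169) = 2649 + I*√12166229910/6185169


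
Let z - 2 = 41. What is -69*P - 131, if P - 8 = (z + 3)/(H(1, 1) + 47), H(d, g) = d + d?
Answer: -36641/49 ≈ -747.78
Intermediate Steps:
z = 43 (z = 2 + 41 = 43)
H(d, g) = 2*d
P = 438/49 (P = 8 + (43 + 3)/(2*1 + 47) = 8 + 46/(2 + 47) = 8 + 46/49 = 438/49 ≈ 8.9388)
-69*P - 131 = -69*438/49 - 131 = -30222/49 - 131 = -36641/49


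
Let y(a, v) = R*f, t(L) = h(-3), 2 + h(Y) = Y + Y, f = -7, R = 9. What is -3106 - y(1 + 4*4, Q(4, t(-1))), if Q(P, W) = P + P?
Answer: -3043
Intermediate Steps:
h(Y) = -2 + 2*Y (h(Y) = -2 + (Y + Y) = -2 + 2*Y)
t(L) = -8 (t(L) = -2 + 2*(-3) = -2 - 6 = -8)
Q(P, W) = 2*P
y(a, v) = -63 (y(a, v) = 9*(-7) = -63)
-3106 - y(1 + 4*4, Q(4, t(-1))) = -3106 - 1*(-63) = -3106 + 63 = -3043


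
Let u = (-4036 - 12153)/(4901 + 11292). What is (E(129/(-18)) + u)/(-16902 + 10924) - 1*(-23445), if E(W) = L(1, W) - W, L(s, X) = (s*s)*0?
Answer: 1945300305145/82972932 ≈ 23445.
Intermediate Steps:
L(s, X) = 0 (L(s, X) = s²*0 = 0)
E(W) = -W (E(W) = 0 - W = -W)
u = -16189/16193 ≈ -0.99975
(E(129/(-18)) + u)/(-16902 + 10924) - 1*(-23445) = (-129/(-18) - 16189/16193)/(-16902 + 10924) - 1*(-23445) = (-129*(-1)/18 - 16189/16193)/(-5978) + 23445 = (-1*(-43/6) - 16189/16193)*(-1/5978) + 23445 = (43/6 - 16189/16193)*(-1/5978) + 23445 = (599165/97158)*(-1/5978) + 23445 = -85595/82972932 + 23445 = 1945300305145/82972932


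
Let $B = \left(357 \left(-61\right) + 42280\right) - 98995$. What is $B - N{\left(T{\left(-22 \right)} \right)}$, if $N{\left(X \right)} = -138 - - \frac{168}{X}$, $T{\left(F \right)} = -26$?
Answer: $- \frac{1018518}{13} \approx -78348.0$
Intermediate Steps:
$N{\left(X \right)} = -138 + \frac{168}{X}$
$B = -78492$ ($B = \left(-21777 + 42280\right) - 98995 = 20503 - 98995 = -78492$)
$B - N{\left(T{\left(-22 \right)} \right)} = -78492 - \left(-138 + \frac{168}{-26}\right) = -78492 - \left(-138 + 168 \left(- \frac{1}{26}\right)\right) = -78492 - \left(-138 - \frac{84}{13}\right) = -78492 - - \frac{1878}{13} = -78492 + \frac{1878}{13} = - \frac{1018518}{13}$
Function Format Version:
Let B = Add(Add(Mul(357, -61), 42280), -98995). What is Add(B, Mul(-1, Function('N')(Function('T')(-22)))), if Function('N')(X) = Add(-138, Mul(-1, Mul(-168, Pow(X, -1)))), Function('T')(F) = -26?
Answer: Rational(-1018518, 13) ≈ -78348.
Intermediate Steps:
Function('N')(X) = Add(-138, Mul(168, Pow(X, -1)))
B = -78492 (B = Add(Add(-21777, 42280), -98995) = Add(20503, -98995) = -78492)
Add(B, Mul(-1, Function('N')(Function('T')(-22)))) = Add(-78492, Mul(-1, Add(-138, Mul(168, Pow(-26, -1))))) = Add(-78492, Mul(-1, Add(-138, Mul(168, Rational(-1, 26))))) = Add(-78492, Mul(-1, Add(-138, Rational(-84, 13)))) = Add(-78492, Mul(-1, Rational(-1878, 13))) = Add(-78492, Rational(1878, 13)) = Rational(-1018518, 13)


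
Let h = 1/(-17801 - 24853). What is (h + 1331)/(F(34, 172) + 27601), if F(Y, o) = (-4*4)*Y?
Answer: 56772473/1154089278 ≈ 0.049192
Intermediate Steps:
F(Y, o) = -16*Y
h = -1/42654 (h = 1/(-42654) = -1/42654 ≈ -2.3444e-5)
(h + 1331)/(F(34, 172) + 27601) = (-1/42654 + 1331)/(-16*34 + 27601) = 56772473/(42654*(-544 + 27601)) = (56772473/42654)/27057 = (56772473/42654)*(1/27057) = 56772473/1154089278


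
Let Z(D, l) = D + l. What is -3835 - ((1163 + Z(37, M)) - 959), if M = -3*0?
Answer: -4076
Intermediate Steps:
M = 0
-3835 - ((1163 + Z(37, M)) - 959) = -3835 - ((1163 + (37 + 0)) - 959) = -3835 - ((1163 + 37) - 959) = -3835 - (1200 - 959) = -3835 - 1*241 = -3835 - 241 = -4076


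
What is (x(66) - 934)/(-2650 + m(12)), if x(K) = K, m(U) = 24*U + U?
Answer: 434/1175 ≈ 0.36936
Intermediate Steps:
m(U) = 25*U
(x(66) - 934)/(-2650 + m(12)) = (66 - 934)/(-2650 + 25*12) = -868/(-2650 + 300) = -868/(-2350) = -868*(-1/2350) = 434/1175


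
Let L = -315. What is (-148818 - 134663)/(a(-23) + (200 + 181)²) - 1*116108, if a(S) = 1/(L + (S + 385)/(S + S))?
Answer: -125162530718710/1077965563 ≈ -1.1611e+5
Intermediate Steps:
a(S) = 1/(-315 + (385 + S)/(2*S)) (a(S) = 1/(-315 + (S + 385)/(S + S)) = 1/(-315 + (385 + S)/((2*S))) = 1/(-315 + (385 + S)*(1/(2*S))) = 1/(-315 + (385 + S)/(2*S)))
(-148818 - 134663)/(a(-23) + (200 + 181)²) - 1*116108 = (-148818 - 134663)/(-2*(-23)/(-385 + 629*(-23)) + (200 + 181)²) - 1*116108 = -283481/(-2*(-23)/(-385 - 14467) + 381²) - 116108 = -283481/(-2*(-23)/(-14852) + 145161) - 116108 = -283481/(-2*(-23)*(-1/14852) + 145161) - 116108 = -283481/(-23/7426 + 145161) - 116108 = -283481/1077965563/7426 - 116108 = -283481*7426/1077965563 - 116108 = -2105129906/1077965563 - 116108 = -125162530718710/1077965563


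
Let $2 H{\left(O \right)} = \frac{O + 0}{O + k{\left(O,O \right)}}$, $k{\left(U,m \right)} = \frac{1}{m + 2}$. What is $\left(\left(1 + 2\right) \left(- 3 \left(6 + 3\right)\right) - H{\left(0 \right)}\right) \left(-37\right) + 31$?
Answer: $3028$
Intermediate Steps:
$k{\left(U,m \right)} = \frac{1}{2 + m}$
$H{\left(O \right)} = \frac{O}{2 \left(O + \frac{1}{2 + O}\right)}$ ($H{\left(O \right)} = \frac{\left(O + 0\right) \frac{1}{O + \frac{1}{2 + O}}}{2} = \frac{O \frac{1}{O + \frac{1}{2 + O}}}{2} = \frac{O}{2 \left(O + \frac{1}{2 + O}\right)}$)
$\left(\left(1 + 2\right) \left(- 3 \left(6 + 3\right)\right) - H{\left(0 \right)}\right) \left(-37\right) + 31 = \left(\left(1 + 2\right) \left(- 3 \left(6 + 3\right)\right) - \frac{1}{2} \cdot 0 \frac{1}{1 + 0 \left(2 + 0\right)} \left(2 + 0\right)\right) \left(-37\right) + 31 = \left(3 \left(\left(-3\right) 9\right) - \frac{1}{2} \cdot 0 \frac{1}{1 + 0 \cdot 2} \cdot 2\right) \left(-37\right) + 31 = \left(3 \left(-27\right) - \frac{1}{2} \cdot 0 \frac{1}{1 + 0} \cdot 2\right) \left(-37\right) + 31 = \left(-81 - \frac{1}{2} \cdot 0 \cdot 1^{-1} \cdot 2\right) \left(-37\right) + 31 = \left(-81 - \frac{1}{2} \cdot 0 \cdot 1 \cdot 2\right) \left(-37\right) + 31 = \left(-81 - 0\right) \left(-37\right) + 31 = \left(-81 + 0\right) \left(-37\right) + 31 = \left(-81\right) \left(-37\right) + 31 = 2997 + 31 = 3028$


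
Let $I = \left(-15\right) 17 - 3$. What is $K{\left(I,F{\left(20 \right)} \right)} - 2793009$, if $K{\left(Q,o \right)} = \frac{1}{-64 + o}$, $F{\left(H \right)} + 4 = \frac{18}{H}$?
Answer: $- \frac{1874109049}{671} \approx -2.793 \cdot 10^{6}$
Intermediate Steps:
$F{\left(H \right)} = -4 + \frac{18}{H}$
$I = -258$ ($I = -255 - 3 = -258$)
$K{\left(I,F{\left(20 \right)} \right)} - 2793009 = \frac{1}{-64 - \left(4 - \frac{18}{20}\right)} - 2793009 = \frac{1}{-64 + \left(-4 + 18 \cdot \frac{1}{20}\right)} - 2793009 = \frac{1}{-64 + \left(-4 + \frac{9}{10}\right)} - 2793009 = \frac{1}{-64 - \frac{31}{10}} - 2793009 = \frac{1}{- \frac{671}{10}} - 2793009 = - \frac{10}{671} - 2793009 = - \frac{1874109049}{671}$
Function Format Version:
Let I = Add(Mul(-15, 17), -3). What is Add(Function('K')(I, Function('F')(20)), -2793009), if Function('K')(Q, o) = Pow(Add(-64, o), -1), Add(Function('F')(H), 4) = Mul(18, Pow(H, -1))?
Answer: Rational(-1874109049, 671) ≈ -2.7930e+6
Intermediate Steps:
Function('F')(H) = Add(-4, Mul(18, Pow(H, -1)))
I = -258 (I = Add(-255, -3) = -258)
Add(Function('K')(I, Function('F')(20)), -2793009) = Add(Pow(Add(-64, Add(-4, Mul(18, Pow(20, -1)))), -1), -2793009) = Add(Pow(Add(-64, Add(-4, Mul(18, Rational(1, 20)))), -1), -2793009) = Add(Pow(Add(-64, Add(-4, Rational(9, 10))), -1), -2793009) = Add(Pow(Add(-64, Rational(-31, 10)), -1), -2793009) = Add(Pow(Rational(-671, 10), -1), -2793009) = Add(Rational(-10, 671), -2793009) = Rational(-1874109049, 671)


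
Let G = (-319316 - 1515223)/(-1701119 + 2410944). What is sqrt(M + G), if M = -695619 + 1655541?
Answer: sqrt(19346274671158623)/141965 ≈ 979.75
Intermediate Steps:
M = 959922
G = -1834539/709825 ≈ -2.5845
sqrt(M + G) = sqrt(959922 - 1834539/709825) = sqrt(681374799111/709825) = sqrt(19346274671158623)/141965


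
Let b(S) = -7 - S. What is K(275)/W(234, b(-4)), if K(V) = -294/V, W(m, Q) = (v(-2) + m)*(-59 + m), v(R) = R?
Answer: -21/797500 ≈ -2.6332e-5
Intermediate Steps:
W(m, Q) = (-59 + m)*(-2 + m) (W(m, Q) = (-2 + m)*(-59 + m) = (-59 + m)*(-2 + m))
K(275)/W(234, b(-4)) = (-294/275)/(118 + 234² - 61*234) = (-294*1/275)/(118 + 54756 - 14274) = -294/275/40600 = -294/275*1/40600 = -21/797500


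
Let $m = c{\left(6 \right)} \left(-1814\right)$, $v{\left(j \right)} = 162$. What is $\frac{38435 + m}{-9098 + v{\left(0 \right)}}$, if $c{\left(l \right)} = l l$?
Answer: $\frac{26869}{8936} \approx 3.0068$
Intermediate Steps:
$c{\left(l \right)} = l^{2}$
$m = -65304$ ($m = 6^{2} \left(-1814\right) = 36 \left(-1814\right) = -65304$)
$\frac{38435 + m}{-9098 + v{\left(0 \right)}} = \frac{38435 - 65304}{-9098 + 162} = - \frac{26869}{-8936} = \left(-26869\right) \left(- \frac{1}{8936}\right) = \frac{26869}{8936}$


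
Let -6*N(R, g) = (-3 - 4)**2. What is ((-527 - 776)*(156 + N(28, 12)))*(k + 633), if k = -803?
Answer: 98239685/3 ≈ 3.2747e+7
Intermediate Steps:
N(R, g) = -49/6 (N(R, g) = -(-3 - 4)**2/6 = -1/6*(-7)**2 = -1/6*49 = -49/6)
((-527 - 776)*(156 + N(28, 12)))*(k + 633) = ((-527 - 776)*(156 - 49/6))*(-803 + 633) = -1303*887/6*(-170) = -1155761/6*(-170) = 98239685/3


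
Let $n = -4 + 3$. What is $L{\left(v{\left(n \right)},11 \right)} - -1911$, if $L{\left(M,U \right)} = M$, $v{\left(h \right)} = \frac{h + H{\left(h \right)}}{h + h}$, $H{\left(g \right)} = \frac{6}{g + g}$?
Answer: $1913$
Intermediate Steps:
$n = -1$
$H{\left(g \right)} = \frac{3}{g}$ ($H{\left(g \right)} = \frac{6}{2 g} = 6 \frac{1}{2 g} = \frac{3}{g}$)
$v{\left(h \right)} = \frac{h + \frac{3}{h}}{2 h}$ ($v{\left(h \right)} = \frac{h + \frac{3}{h}}{h + h} = \frac{h + \frac{3}{h}}{2 h}$)
$L{\left(v{\left(n \right)},11 \right)} - -1911 = \frac{3 + \left(-1\right)^{2}}{2 \cdot 1} - -1911 = \frac{1}{2} \cdot 1 \left(3 + 1\right) + 1911 = \frac{1}{2} \cdot 1 \cdot 4 + 1911 = 2 + 1911 = 1913$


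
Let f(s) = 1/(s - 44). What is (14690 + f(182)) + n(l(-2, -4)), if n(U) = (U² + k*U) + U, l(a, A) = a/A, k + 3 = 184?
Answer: 4079627/276 ≈ 14781.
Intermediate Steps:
k = 181 (k = -3 + 184 = 181)
f(s) = 1/(-44 + s)
n(U) = U² + 182*U (n(U) = (U² + 181*U) + U = U² + 182*U)
(14690 + f(182)) + n(l(-2, -4)) = (14690 + 1/(-44 + 182)) + (-2/(-4))*(182 - 2/(-4)) = (14690 + 1/138) + (-2*(-¼))*(182 - 2*(-¼)) = (14690 + 1/138) + (182 + ½)/2 = 2027221/138 + (½)*(365/2) = 2027221/138 + 365/4 = 4079627/276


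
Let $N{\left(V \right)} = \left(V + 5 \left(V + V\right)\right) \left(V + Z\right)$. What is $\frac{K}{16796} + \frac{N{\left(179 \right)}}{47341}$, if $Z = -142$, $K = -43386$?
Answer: $- \frac{415148819}{397569718} \approx -1.0442$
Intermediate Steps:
$N{\left(V \right)} = 11 V \left(-142 + V\right)$ ($N{\left(V \right)} = \left(V + 5 \left(V + V\right)\right) \left(V - 142\right) = \left(V + 5 \cdot 2 V\right) \left(-142 + V\right) = \left(V + 10 V\right) \left(-142 + V\right) = 11 V \left(-142 + V\right)$)
$\frac{K}{16796} + \frac{N{\left(179 \right)}}{47341} = - \frac{43386}{16796} + \frac{11 \cdot 179 \left(-142 + 179\right)}{47341} = \left(-43386\right) \frac{1}{16796} + 11 \cdot 179 \cdot 37 \cdot \frac{1}{47341} = - \frac{21693}{8398} + 72853 \cdot \frac{1}{47341} = - \frac{21693}{8398} + \frac{72853}{47341} = - \frac{415148819}{397569718}$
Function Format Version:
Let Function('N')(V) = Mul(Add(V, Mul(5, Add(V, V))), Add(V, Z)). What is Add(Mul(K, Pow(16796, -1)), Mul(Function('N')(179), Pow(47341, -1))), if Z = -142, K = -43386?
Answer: Rational(-415148819, 397569718) ≈ -1.0442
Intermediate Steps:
Function('N')(V) = Mul(11, V, Add(-142, V)) (Function('N')(V) = Mul(Add(V, Mul(5, Add(V, V))), Add(V, -142)) = Mul(Add(V, Mul(5, Mul(2, V))), Add(-142, V)) = Mul(Add(V, Mul(10, V)), Add(-142, V)) = Mul(Mul(11, V), Add(-142, V)) = Mul(11, V, Add(-142, V)))
Add(Mul(K, Pow(16796, -1)), Mul(Function('N')(179), Pow(47341, -1))) = Add(Mul(-43386, Pow(16796, -1)), Mul(Mul(11, 179, Add(-142, 179)), Pow(47341, -1))) = Add(Mul(-43386, Rational(1, 16796)), Mul(Mul(11, 179, 37), Rational(1, 47341))) = Add(Rational(-21693, 8398), Mul(72853, Rational(1, 47341))) = Add(Rational(-21693, 8398), Rational(72853, 47341)) = Rational(-415148819, 397569718)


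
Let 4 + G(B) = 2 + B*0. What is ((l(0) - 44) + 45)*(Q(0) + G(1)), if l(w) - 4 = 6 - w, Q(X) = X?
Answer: -22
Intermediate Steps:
l(w) = 10 - w (l(w) = 4 + (6 - w) = 10 - w)
G(B) = -2 (G(B) = -4 + (2 + B*0) = -4 + (2 + 0) = -4 + 2 = -2)
((l(0) - 44) + 45)*(Q(0) + G(1)) = (((10 - 1*0) - 44) + 45)*(0 - 2) = (((10 + 0) - 44) + 45)*(-2) = ((10 - 44) + 45)*(-2) = (-34 + 45)*(-2) = 11*(-2) = -22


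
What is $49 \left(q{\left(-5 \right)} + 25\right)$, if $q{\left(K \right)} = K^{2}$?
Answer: $2450$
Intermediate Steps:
$49 \left(q{\left(-5 \right)} + 25\right) = 49 \left(\left(-5\right)^{2} + 25\right) = 49 \left(25 + 25\right) = 49 \cdot 50 = 2450$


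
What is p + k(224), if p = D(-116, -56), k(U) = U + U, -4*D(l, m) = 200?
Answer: 398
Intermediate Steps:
D(l, m) = -50 (D(l, m) = -¼*200 = -50)
k(U) = 2*U
p = -50
p + k(224) = -50 + 2*224 = -50 + 448 = 398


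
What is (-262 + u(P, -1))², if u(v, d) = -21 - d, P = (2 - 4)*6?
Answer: 79524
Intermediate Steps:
P = -12 (P = -2*6 = -12)
(-262 + u(P, -1))² = (-262 + (-21 - 1*(-1)))² = (-262 + (-21 + 1))² = (-262 - 20)² = (-282)² = 79524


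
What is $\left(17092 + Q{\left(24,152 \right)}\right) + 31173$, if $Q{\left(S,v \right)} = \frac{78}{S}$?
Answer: $\frac{193073}{4} \approx 48268.0$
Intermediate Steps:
$\left(17092 + Q{\left(24,152 \right)}\right) + 31173 = \left(17092 + \frac{78}{24}\right) + 31173 = \left(17092 + 78 \cdot \frac{1}{24}\right) + 31173 = \left(17092 + \frac{13}{4}\right) + 31173 = \frac{68381}{4} + 31173 = \frac{193073}{4}$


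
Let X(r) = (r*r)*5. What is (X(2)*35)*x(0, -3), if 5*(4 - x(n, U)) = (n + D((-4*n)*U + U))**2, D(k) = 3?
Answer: 1540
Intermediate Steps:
X(r) = 5*r**2 (X(r) = r**2*5 = 5*r**2)
x(n, U) = 4 - (3 + n)**2/5 (x(n, U) = 4 - (n + 3)**2/5 = 4 - (3 + n)**2/5)
(X(2)*35)*x(0, -3) = ((5*2**2)*35)*(4 - (3 + 0)**2/5) = ((5*4)*35)*(4 - 1/5*3**2) = (20*35)*(4 - 1/5*9) = 700*(4 - 9/5) = 700*(11/5) = 1540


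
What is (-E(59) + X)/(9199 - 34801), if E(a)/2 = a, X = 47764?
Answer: -7941/4267 ≈ -1.8610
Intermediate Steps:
E(a) = 2*a
(-E(59) + X)/(9199 - 34801) = (-2*59 + 47764)/(9199 - 34801) = (-1*118 + 47764)/(-25602) = (-118 + 47764)*(-1/25602) = 47646*(-1/25602) = -7941/4267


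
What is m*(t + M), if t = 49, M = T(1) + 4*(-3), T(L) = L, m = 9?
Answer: 342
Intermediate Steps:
M = -11 (M = 1 + 4*(-3) = 1 - 12 = -11)
m*(t + M) = 9*(49 - 11) = 9*38 = 342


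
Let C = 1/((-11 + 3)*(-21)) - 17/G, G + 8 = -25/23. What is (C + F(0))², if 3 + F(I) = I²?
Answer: 1555434721/1232852544 ≈ 1.2617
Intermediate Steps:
G = -209/23 (G = -8 - 25/23 = -209/23 ≈ -9.0870)
F(I) = -3 + I²
C = 65897/35112 (C = 1/((-11 + 3)*(-21)) - 17/(-209/23) = -1/21/(-8) - 17*(-23/209) = -⅛*(-1/21) + 391/209 = 1/168 + 391/209 = 65897/35112 ≈ 1.8768)
(C + F(0))² = (65897/35112 + (-3 + 0²))² = (65897/35112 + (-3 + 0))² = (65897/35112 - 3)² = (-39439/35112)² = 1555434721/1232852544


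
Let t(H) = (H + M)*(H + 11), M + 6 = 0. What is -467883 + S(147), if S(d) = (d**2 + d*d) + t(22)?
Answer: -424137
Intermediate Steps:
M = -6 (M = -6 + 0 = -6)
t(H) = (-6 + H)*(11 + H) (t(H) = (H - 6)*(H + 11) = (-6 + H)*(11 + H))
S(d) = 528 + 2*d**2 (S(d) = (d**2 + d*d) + (-66 + 22**2 + 5*22) = (d**2 + d**2) + (-66 + 484 + 110) = 2*d**2 + 528 = 528 + 2*d**2)
-467883 + S(147) = -467883 + (528 + 2*147**2) = -467883 + (528 + 2*21609) = -467883 + (528 + 43218) = -467883 + 43746 = -424137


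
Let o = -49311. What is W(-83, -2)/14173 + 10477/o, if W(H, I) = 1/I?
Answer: -297030353/1397769606 ≈ -0.21250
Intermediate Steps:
W(-83, -2)/14173 + 10477/o = 1/(-2*14173) + 10477/(-49311) = -½*1/14173 + 10477*(-1/49311) = -1/28346 - 10477/49311 = -297030353/1397769606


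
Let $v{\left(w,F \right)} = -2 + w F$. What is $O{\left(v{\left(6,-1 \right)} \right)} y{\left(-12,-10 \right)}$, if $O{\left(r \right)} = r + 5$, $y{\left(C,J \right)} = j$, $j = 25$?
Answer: $-75$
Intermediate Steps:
$y{\left(C,J \right)} = 25$
$v{\left(w,F \right)} = -2 + F w$
$O{\left(r \right)} = 5 + r$
$O{\left(v{\left(6,-1 \right)} \right)} y{\left(-12,-10 \right)} = \left(5 - 8\right) 25 = \left(-3\right) 25 = -75$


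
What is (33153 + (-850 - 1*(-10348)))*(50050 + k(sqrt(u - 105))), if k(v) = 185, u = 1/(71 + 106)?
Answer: 2142572985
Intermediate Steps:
u = 1/177 ≈ 0.0056497
(33153 + (-850 - 1*(-10348)))*(50050 + k(sqrt(u - 105))) = (33153 + (-850 - 1*(-10348)))*(50050 + 185) = (33153 + (-850 + 10348))*50235 = (33153 + 9498)*50235 = 42651*50235 = 2142572985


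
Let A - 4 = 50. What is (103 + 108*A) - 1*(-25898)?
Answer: 31833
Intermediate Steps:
A = 54 (A = 4 + 50 = 54)
(103 + 108*A) - 1*(-25898) = (103 + 108*54) - 1*(-25898) = (103 + 5832) + 25898 = 5935 + 25898 = 31833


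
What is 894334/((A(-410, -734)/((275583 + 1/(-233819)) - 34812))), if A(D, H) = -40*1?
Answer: -6293521642402204/1169095 ≈ -5.3832e+9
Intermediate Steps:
A(D, H) = -40
894334/((A(-410, -734)/((275583 + 1/(-233819)) - 34812))) = 894334/((-40/((275583 + 1/(-233819)) - 34812))) = 894334/((-40/((275583 - 1/233819) - 34812))) = 894334/((-40/(64436541476/233819 - 34812))) = 894334/((-40/56296834448/233819)) = 894334/((-40*233819/56296834448)) = 894334/(-1169095/7037104306) = 894334*(-7037104306/1169095) = -6293521642402204/1169095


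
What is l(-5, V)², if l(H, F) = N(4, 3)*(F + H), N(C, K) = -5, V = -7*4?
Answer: 27225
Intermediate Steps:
V = -28
l(H, F) = -5*F - 5*H (l(H, F) = -5*(F + H) = -5*F - 5*H)
l(-5, V)² = (-5*(-28) - 5*(-5))² = (140 + 25)² = 165² = 27225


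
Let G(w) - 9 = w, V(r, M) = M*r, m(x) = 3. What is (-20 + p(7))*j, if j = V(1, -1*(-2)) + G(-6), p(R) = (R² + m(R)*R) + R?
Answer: 285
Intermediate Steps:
p(R) = R² + 4*R (p(R) = (R² + 3*R) + R = R² + 4*R)
G(w) = 9 + w
j = 5 (j = -1*(-2)*1 + (9 - 6) = 2*1 + 3 = 2 + 3 = 5)
(-20 + p(7))*j = (-20 + 7*(4 + 7))*5 = (-20 + 7*11)*5 = (-20 + 77)*5 = 57*5 = 285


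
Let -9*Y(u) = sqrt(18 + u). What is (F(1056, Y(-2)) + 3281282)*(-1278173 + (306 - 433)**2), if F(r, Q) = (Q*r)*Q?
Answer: -111817408862824/27 ≈ -4.1414e+12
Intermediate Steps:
Y(u) = -sqrt(18 + u)/9
F(r, Q) = r*Q**2
(F(1056, Y(-2)) + 3281282)*(-1278173 + (306 - 433)**2) = (1056*(-sqrt(18 - 2)/9)**2 + 3281282)*(-1278173 + (306 - 433)**2) = (1056*(-sqrt(16)/9)**2 + 3281282)*(-1278173 + (-127)**2) = (1056*(-1/9*4)**2 + 3281282)*(-1278173 + 16129) = (1056*(-4/9)**2 + 3281282)*(-1262044) = (1056*(16/81) + 3281282)*(-1262044) = (5632/27 + 3281282)*(-1262044) = (88600246/27)*(-1262044) = -111817408862824/27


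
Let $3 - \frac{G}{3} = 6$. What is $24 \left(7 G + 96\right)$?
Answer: $792$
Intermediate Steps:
$G = -9$ ($G = 9 - 18 = -9$)
$24 \left(7 G + 96\right) = 24 \left(7 \left(-9\right) + 96\right) = 24 \left(-63 + 96\right) = 24 \cdot 33 = 792$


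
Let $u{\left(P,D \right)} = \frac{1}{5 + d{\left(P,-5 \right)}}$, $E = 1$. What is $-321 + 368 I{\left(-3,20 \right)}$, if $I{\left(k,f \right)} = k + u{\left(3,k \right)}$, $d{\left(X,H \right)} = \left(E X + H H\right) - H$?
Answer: $- \frac{26891}{19} \approx -1415.3$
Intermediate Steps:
$d{\left(X,H \right)} = X + H^{2} - H$ ($d{\left(X,H \right)} = \left(1 X + H H\right) - H = \left(X + H^{2}\right) - H = X + H^{2} - H$)
$u{\left(P,D \right)} = \frac{1}{35 + P}$ ($u{\left(P,D \right)} = \frac{1}{5 + \left(P + \left(-5\right)^{2} - -5\right)} = \frac{1}{5 + \left(P + 25 + 5\right)} = \frac{1}{5 + \left(30 + P\right)} = \frac{1}{35 + P}$)
$I{\left(k,f \right)} = \frac{1}{38} + k$ ($I{\left(k,f \right)} = k + \frac{1}{35 + 3} = k + \frac{1}{38} = \frac{1}{38} + k$)
$-321 + 368 I{\left(-3,20 \right)} = -321 + 368 \left(\frac{1}{38} - 3\right) = -321 + 368 \left(- \frac{113}{38}\right) = -321 - \frac{20792}{19} = - \frac{26891}{19}$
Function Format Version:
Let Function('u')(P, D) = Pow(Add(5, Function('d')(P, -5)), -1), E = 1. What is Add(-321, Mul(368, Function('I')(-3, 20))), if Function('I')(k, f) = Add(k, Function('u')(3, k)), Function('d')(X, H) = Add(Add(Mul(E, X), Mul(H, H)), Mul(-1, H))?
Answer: Rational(-26891, 19) ≈ -1415.3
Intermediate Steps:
Function('d')(X, H) = Add(X, Pow(H, 2), Mul(-1, H)) (Function('d')(X, H) = Add(Add(Mul(1, X), Mul(H, H)), Mul(-1, H)) = Add(Add(X, Pow(H, 2)), Mul(-1, H)) = Add(X, Pow(H, 2), Mul(-1, H)))
Function('u')(P, D) = Pow(Add(35, P), -1) (Function('u')(P, D) = Pow(Add(5, Add(P, Pow(-5, 2), Mul(-1, -5))), -1) = Pow(Add(5, Add(P, 25, 5)), -1) = Pow(Add(5, Add(30, P)), -1) = Pow(Add(35, P), -1))
Function('I')(k, f) = Add(Rational(1, 38), k) (Function('I')(k, f) = Add(k, Pow(Add(35, 3), -1)) = Add(k, Pow(38, -1)) = Add(k, Rational(1, 38)) = Add(Rational(1, 38), k))
Add(-321, Mul(368, Function('I')(-3, 20))) = Add(-321, Mul(368, Add(Rational(1, 38), -3))) = Add(-321, Mul(368, Rational(-113, 38))) = Add(-321, Rational(-20792, 19)) = Rational(-26891, 19)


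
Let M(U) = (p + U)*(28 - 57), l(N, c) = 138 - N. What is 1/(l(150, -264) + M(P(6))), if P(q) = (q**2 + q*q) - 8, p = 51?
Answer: -1/3347 ≈ -0.00029877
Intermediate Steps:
P(q) = -8 + 2*q**2 (P(q) = (q**2 + q**2) - 8 = 2*q**2 - 8 = -8 + 2*q**2)
M(U) = -1479 - 29*U (M(U) = (51 + U)*(28 - 57) = (51 + U)*(-29) = -1479 - 29*U)
1/(l(150, -264) + M(P(6))) = 1/((138 - 1*150) + (-1479 - 29*(-8 + 2*6**2))) = 1/((138 - 150) + (-1479 - 29*(-8 + 2*36))) = 1/(-12 + (-1479 - 29*(-8 + 72))) = 1/(-12 + (-1479 - 29*64)) = 1/(-12 + (-1479 - 1856)) = 1/(-12 - 3335) = 1/(-3347) = -1/3347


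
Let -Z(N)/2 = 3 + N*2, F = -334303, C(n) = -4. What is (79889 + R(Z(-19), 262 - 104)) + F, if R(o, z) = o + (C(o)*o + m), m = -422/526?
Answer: -66966323/263 ≈ -2.5462e+5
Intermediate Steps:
Z(N) = -6 - 4*N (Z(N) = -2*(3 + N*2) = -2*(3 + 2*N) = -6 - 4*N)
m = -211/263 (m = -422*1/526 = -211/263 ≈ -0.80228)
R(o, z) = -211/263 - 3*o (R(o, z) = o + (-4*o - 211/263) = o + (-211/263 - 4*o) = -211/263 - 3*o)
(79889 + R(Z(-19), 262 - 104)) + F = (79889 + (-211/263 - 3*(-6 - 4*(-19)))) - 334303 = (79889 + (-211/263 - 3*(-6 + 76))) - 334303 = (79889 + (-211/263 - 3*70)) - 334303 = (79889 + (-211/263 - 210)) - 334303 = (79889 - 55441/263) - 334303 = 20955366/263 - 334303 = -66966323/263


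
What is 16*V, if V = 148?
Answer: 2368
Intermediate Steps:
16*V = 16*148 = 2368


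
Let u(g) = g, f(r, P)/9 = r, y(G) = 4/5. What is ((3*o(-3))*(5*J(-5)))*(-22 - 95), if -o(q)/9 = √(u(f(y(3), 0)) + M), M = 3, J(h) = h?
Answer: -15795*√255 ≈ -2.5223e+5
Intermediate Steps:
y(G) = ⅘ (y(G) = 4*(⅕) = ⅘)
f(r, P) = 9*r
o(q) = -9*√255/5 (o(q) = -9*√(9*(⅘) + 3) = -9*√(36/5 + 3) = -9*√255/5)
((3*o(-3))*(5*J(-5)))*(-22 - 95) = ((3*(-9*√255/5))*(5*(-5)))*(-22 - 95) = (-27*√255/5*(-25))*(-117) = (135*√255)*(-117) = -15795*√255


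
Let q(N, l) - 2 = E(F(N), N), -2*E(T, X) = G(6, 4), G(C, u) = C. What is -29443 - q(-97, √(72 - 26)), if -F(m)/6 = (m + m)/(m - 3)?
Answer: -29442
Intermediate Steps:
F(m) = -12*m/(-3 + m) (F(m) = -6*(m + m)/(m - 3) = -6*2*m/(-3 + m) = -12*m/(-3 + m))
E(T, X) = -3 (E(T, X) = -½*6 = -3)
q(N, l) = -1 (q(N, l) = 2 - 3 = -1)
-29443 - q(-97, √(72 - 26)) = -29443 - 1*(-1) = -29443 + 1 = -29442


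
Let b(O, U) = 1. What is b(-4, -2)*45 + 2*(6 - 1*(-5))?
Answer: 67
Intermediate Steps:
b(-4, -2)*45 + 2*(6 - 1*(-5)) = 1*45 + 2*(6 - 1*(-5)) = 45 + 2*(6 + 5) = 45 + 2*11 = 45 + 22 = 67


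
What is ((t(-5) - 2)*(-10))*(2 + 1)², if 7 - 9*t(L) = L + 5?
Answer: 110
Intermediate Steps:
t(L) = 2/9 - L/9 (t(L) = 7/9 - (L + 5)/9 = 7/9 - (5 + L)/9 = 7/9 + (-5/9 - L/9) = 2/9 - L/9)
((t(-5) - 2)*(-10))*(2 + 1)² = (((2/9 - ⅑*(-5)) - 2)*(-10))*(2 + 1)² = (((2/9 + 5/9) - 2)*(-10))*3² = ((7/9 - 2)*(-10))*9 = -11/9*(-10)*9 = (110/9)*9 = 110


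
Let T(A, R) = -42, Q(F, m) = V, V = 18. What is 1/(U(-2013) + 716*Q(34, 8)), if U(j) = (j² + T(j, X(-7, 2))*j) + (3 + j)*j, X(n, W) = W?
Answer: 1/8195733 ≈ 1.2201e-7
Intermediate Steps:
Q(F, m) = 18
U(j) = j² - 42*j + j*(3 + j) (U(j) = (j² - 42*j) + (3 + j)*j = (j² - 42*j) + j*(3 + j) = j² - 42*j + j*(3 + j))
1/(U(-2013) + 716*Q(34, 8)) = 1/(-2013*(-39 + 2*(-2013)) + 716*18) = 1/(-2013*(-39 - 4026) + 12888) = 1/(-2013*(-4065) + 12888) = 1/(8182845 + 12888) = 1/8195733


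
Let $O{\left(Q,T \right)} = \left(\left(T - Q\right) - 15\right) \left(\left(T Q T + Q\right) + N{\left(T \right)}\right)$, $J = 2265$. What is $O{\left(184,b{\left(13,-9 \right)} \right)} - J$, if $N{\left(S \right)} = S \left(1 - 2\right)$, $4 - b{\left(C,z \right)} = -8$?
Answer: $-4989181$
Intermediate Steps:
$b{\left(C,z \right)} = 12$ ($b{\left(C,z \right)} = 4 - -8 = 4 + 8 = 12$)
$N{\left(S \right)} = - S$ ($N{\left(S \right)} = S \left(-1\right) = - S$)
$O{\left(Q,T \right)} = \left(-15 + T - Q\right) \left(Q - T + Q T^{2}\right)$ ($O{\left(Q,T \right)} = \left(\left(T - Q\right) - 15\right) \left(\left(T Q T + Q\right) - T\right) = \left(-15 + T - Q\right) \left(\left(Q T T + Q\right) - T\right) = \left(-15 + T - Q\right) \left(\left(Q T^{2} + Q\right) - T\right) = \left(-15 + T - Q\right) \left(\left(Q + Q T^{2}\right) - T\right) = \left(-15 + T - Q\right) \left(Q - T + Q T^{2}\right)$)
$O{\left(184,b{\left(13,-9 \right)} \right)} - J = \left(- 184^{2} - 12^{2} - 2760 + 15 \cdot 12 + 184 \cdot 12^{3} - 184^{2} \cdot 12^{2} - 2760 \cdot 12^{2} + 2 \cdot 184 \cdot 12\right) - 2265 = \left(\left(-1\right) 33856 - 144 - 2760 + 180 + 184 \cdot 1728 - 33856 \cdot 144 - 2760 \cdot 144 + 4416\right) - 2265 = \left(-33856 - 144 - 2760 + 180 + 317952 - 4875264 - 397440 + 4416\right) - 2265 = -4986916 - 2265 = -4989181$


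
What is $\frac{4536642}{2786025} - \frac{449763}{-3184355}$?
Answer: $\frac{95147452109}{53767834175} \approx 1.7696$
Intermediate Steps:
$\frac{4536642}{2786025} - \frac{449763}{-3184355} = 4536642 \cdot \frac{1}{2786025} - - \frac{449763}{3184355} = \frac{137474}{84425} + \frac{449763}{3184355} = \frac{95147452109}{53767834175}$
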